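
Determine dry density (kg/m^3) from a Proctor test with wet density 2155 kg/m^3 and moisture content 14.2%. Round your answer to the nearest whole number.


Step 1: Dry density = wet density / (1 + w/100)
Step 2: Dry density = 2155 / (1 + 14.2/100)
Step 3: Dry density = 2155 / 1.142
Step 4: Dry density = 1887 kg/m^3

1887


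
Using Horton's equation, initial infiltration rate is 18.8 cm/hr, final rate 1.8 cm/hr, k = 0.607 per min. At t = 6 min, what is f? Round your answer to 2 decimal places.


Step 1: f = fc + (f0 - fc) * exp(-k * t)
Step 2: exp(-0.607 * 6) = 0.0262
Step 3: f = 1.8 + (18.8 - 1.8) * 0.0262
Step 4: f = 1.8 + 17.0 * 0.0262
Step 5: f = 2.25 cm/hr

2.25


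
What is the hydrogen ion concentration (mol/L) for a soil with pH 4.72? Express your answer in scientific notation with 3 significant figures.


Step 1: [H+] = 10^(-pH)
Step 2: [H+] = 10^(-4.72)
Step 3: [H+] = 1.91e-05 mol/L

1.91e-05


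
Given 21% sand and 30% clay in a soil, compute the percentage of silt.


Step 1: sand + silt + clay = 100%
Step 2: silt = 100 - sand - clay
Step 3: silt = 100 - 21 - 30
Step 4: silt = 49%

49


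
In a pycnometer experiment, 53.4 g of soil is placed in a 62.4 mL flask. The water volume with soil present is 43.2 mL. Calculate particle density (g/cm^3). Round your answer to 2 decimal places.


Step 1: Volume of solids = flask volume - water volume with soil
Step 2: V_solids = 62.4 - 43.2 = 19.2 mL
Step 3: Particle density = mass / V_solids = 53.4 / 19.2 = 2.78 g/cm^3

2.78


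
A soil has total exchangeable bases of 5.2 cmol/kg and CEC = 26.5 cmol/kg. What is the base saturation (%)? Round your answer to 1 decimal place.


Step 1: BS = 100 * (sum of bases) / CEC
Step 2: BS = 100 * 5.2 / 26.5
Step 3: BS = 19.6%

19.6


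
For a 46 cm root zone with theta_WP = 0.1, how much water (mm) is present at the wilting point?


Step 1: Water (mm) = theta_WP * depth * 10
Step 2: Water = 0.1 * 46 * 10
Step 3: Water = 46.0 mm

46.0


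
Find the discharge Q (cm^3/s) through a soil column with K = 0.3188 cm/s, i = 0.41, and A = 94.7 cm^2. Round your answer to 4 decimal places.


Step 1: Apply Darcy's law: Q = K * i * A
Step 2: Q = 0.3188 * 0.41 * 94.7
Step 3: Q = 12.378 cm^3/s

12.378


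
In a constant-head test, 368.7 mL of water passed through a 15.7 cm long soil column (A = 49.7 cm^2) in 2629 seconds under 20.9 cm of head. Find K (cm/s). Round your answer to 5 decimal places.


Step 1: K = Q * L / (A * t * h)
Step 2: Numerator = 368.7 * 15.7 = 5788.59
Step 3: Denominator = 49.7 * 2629 * 20.9 = 2730821.17
Step 4: K = 5788.59 / 2730821.17 = 0.00212 cm/s

0.00212


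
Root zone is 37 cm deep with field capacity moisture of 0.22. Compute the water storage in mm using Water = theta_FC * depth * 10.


Step 1: Water (mm) = theta_FC * depth (cm) * 10
Step 2: Water = 0.22 * 37 * 10
Step 3: Water = 81.4 mm

81.4


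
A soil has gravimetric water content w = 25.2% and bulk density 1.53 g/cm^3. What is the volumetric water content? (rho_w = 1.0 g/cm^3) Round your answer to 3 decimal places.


Step 1: theta = (w / 100) * BD / rho_w
Step 2: theta = (25.2 / 100) * 1.53 / 1.0
Step 3: theta = 0.252 * 1.53
Step 4: theta = 0.386

0.386


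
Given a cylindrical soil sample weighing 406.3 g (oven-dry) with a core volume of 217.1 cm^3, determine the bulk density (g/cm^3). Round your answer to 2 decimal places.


Step 1: Identify the formula: BD = dry mass / volume
Step 2: Substitute values: BD = 406.3 / 217.1
Step 3: BD = 1.87 g/cm^3

1.87


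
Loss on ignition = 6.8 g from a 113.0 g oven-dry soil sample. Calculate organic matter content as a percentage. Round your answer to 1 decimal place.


Step 1: OM% = 100 * LOI / sample mass
Step 2: OM = 100 * 6.8 / 113.0
Step 3: OM = 6.0%

6.0


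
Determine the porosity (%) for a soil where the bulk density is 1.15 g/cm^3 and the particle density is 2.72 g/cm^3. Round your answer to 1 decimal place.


Step 1: Formula: n = 100 * (1 - BD / PD)
Step 2: n = 100 * (1 - 1.15 / 2.72)
Step 3: n = 100 * (1 - 0.42279)
Step 4: n = 57.7%

57.7


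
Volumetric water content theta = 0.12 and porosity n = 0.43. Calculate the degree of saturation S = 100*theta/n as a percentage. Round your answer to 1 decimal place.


Step 1: S = 100 * theta_v / n
Step 2: S = 100 * 0.12 / 0.43
Step 3: S = 27.9%

27.9


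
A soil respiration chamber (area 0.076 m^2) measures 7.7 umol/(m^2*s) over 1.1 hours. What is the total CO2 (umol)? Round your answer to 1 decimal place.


Step 1: Convert time to seconds: 1.1 hr * 3600 = 3960.0 s
Step 2: Total = flux * area * time_s
Step 3: Total = 7.7 * 0.076 * 3960.0
Step 4: Total = 2317.4 umol

2317.4


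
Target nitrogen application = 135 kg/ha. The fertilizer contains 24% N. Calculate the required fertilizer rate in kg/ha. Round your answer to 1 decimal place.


Step 1: Fertilizer rate = target N / (N content / 100)
Step 2: Rate = 135 / (24 / 100)
Step 3: Rate = 135 / 0.24
Step 4: Rate = 562.5 kg/ha

562.5


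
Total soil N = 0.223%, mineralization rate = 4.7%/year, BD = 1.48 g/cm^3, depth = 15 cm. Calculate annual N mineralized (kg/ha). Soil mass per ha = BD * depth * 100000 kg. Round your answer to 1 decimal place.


Step 1: Soil mass per ha = BD * depth * 100000 = 1.48 * 15 * 100000 = 2220000 kg
Step 2: Total N pool = soil mass * N%/100 = 2220000 * 0.223/100 = 4950.6 kg/ha
Step 3: N mineralized = N pool * rate%/100 = 4950.6 * 4.7/100 = 232.7 kg/ha/yr

232.7


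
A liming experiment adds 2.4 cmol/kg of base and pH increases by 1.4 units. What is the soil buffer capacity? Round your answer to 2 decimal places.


Step 1: BC = change in base / change in pH
Step 2: BC = 2.4 / 1.4
Step 3: BC = 1.71 cmol/(kg*pH unit)

1.71


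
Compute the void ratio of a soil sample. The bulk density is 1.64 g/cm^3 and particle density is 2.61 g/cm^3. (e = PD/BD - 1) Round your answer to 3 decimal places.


Step 1: e = PD / BD - 1
Step 2: e = 2.61 / 1.64 - 1
Step 3: e = 1.59146 - 1
Step 4: e = 0.591

0.591


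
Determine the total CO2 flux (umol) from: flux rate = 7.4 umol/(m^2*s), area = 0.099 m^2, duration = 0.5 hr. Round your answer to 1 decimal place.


Step 1: Convert time to seconds: 0.5 hr * 3600 = 1800.0 s
Step 2: Total = flux * area * time_s
Step 3: Total = 7.4 * 0.099 * 1800.0
Step 4: Total = 1318.7 umol

1318.7


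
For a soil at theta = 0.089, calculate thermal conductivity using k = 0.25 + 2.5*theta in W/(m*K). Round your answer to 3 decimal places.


Step 1: k = 0.25 + 2.5 * theta
Step 2: k = 0.25 + 2.5 * 0.089
Step 3: k = 0.25 + 0.223
Step 4: k = 0.473 W/(m*K)

0.473


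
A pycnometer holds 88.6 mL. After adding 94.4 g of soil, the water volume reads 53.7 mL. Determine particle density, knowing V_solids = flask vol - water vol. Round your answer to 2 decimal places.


Step 1: Volume of solids = flask volume - water volume with soil
Step 2: V_solids = 88.6 - 53.7 = 34.9 mL
Step 3: Particle density = mass / V_solids = 94.4 / 34.9 = 2.7 g/cm^3

2.7


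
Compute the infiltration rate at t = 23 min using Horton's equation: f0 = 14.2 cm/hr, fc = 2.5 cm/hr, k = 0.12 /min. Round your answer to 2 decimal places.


Step 1: f = fc + (f0 - fc) * exp(-k * t)
Step 2: exp(-0.12 * 23) = 0.063292
Step 3: f = 2.5 + (14.2 - 2.5) * 0.063292
Step 4: f = 2.5 + 11.7 * 0.063292
Step 5: f = 3.24 cm/hr

3.24


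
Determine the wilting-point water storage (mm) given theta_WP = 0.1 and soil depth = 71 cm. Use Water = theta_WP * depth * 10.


Step 1: Water (mm) = theta_WP * depth * 10
Step 2: Water = 0.1 * 71 * 10
Step 3: Water = 71.0 mm

71.0


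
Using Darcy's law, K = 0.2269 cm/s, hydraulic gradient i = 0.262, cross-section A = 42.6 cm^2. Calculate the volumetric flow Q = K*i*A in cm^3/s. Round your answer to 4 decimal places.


Step 1: Apply Darcy's law: Q = K * i * A
Step 2: Q = 0.2269 * 0.262 * 42.6
Step 3: Q = 2.5325 cm^3/s

2.5325


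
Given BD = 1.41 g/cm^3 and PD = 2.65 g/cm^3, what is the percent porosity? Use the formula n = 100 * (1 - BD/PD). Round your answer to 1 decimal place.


Step 1: Formula: n = 100 * (1 - BD / PD)
Step 2: n = 100 * (1 - 1.41 / 2.65)
Step 3: n = 100 * (1 - 0.53208)
Step 4: n = 46.8%

46.8


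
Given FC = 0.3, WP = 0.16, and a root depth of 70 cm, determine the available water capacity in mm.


Step 1: Available water = (FC - WP) * depth * 10
Step 2: AW = (0.3 - 0.16) * 70 * 10
Step 3: AW = 0.14 * 70 * 10
Step 4: AW = 98.0 mm

98.0


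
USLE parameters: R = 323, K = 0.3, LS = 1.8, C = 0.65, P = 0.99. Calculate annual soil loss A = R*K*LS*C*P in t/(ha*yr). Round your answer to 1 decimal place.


Step 1: A = R * K * LS * C * P
Step 2: R * K = 323 * 0.3 = 96.9
Step 3: (R*K) * LS = 96.9 * 1.8 = 174.42
Step 4: * C * P = 174.42 * 0.65 * 0.99 = 112.2
Step 5: A = 112.2 t/(ha*yr)

112.2


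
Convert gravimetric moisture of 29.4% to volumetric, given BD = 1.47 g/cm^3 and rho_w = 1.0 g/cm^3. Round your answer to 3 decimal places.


Step 1: theta = (w / 100) * BD / rho_w
Step 2: theta = (29.4 / 100) * 1.47 / 1.0
Step 3: theta = 0.294 * 1.47
Step 4: theta = 0.432

0.432


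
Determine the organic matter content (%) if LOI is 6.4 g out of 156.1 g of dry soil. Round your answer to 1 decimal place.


Step 1: OM% = 100 * LOI / sample mass
Step 2: OM = 100 * 6.4 / 156.1
Step 3: OM = 4.1%

4.1


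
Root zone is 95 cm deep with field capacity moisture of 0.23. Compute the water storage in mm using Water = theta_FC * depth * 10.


Step 1: Water (mm) = theta_FC * depth (cm) * 10
Step 2: Water = 0.23 * 95 * 10
Step 3: Water = 218.5 mm

218.5


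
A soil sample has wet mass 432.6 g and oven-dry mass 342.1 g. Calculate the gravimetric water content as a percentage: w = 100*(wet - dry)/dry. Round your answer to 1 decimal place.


Step 1: Water mass = wet - dry = 432.6 - 342.1 = 90.5 g
Step 2: w = 100 * water mass / dry mass
Step 3: w = 100 * 90.5 / 342.1 = 26.5%

26.5


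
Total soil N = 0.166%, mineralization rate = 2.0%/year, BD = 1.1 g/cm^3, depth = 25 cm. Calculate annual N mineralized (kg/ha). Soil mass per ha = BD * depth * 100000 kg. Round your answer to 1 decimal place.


Step 1: Soil mass per ha = BD * depth * 100000 = 1.1 * 25 * 100000 = 2750000 kg
Step 2: Total N pool = soil mass * N%/100 = 2750000 * 0.166/100 = 4565.0 kg/ha
Step 3: N mineralized = N pool * rate%/100 = 4565.0 * 2.0/100 = 91.3 kg/ha/yr

91.3


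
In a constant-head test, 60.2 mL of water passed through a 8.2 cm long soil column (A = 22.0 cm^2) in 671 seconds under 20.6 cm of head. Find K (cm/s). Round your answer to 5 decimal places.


Step 1: K = Q * L / (A * t * h)
Step 2: Numerator = 60.2 * 8.2 = 493.64
Step 3: Denominator = 22.0 * 671 * 20.6 = 304097.2
Step 4: K = 493.64 / 304097.2 = 0.00162 cm/s

0.00162


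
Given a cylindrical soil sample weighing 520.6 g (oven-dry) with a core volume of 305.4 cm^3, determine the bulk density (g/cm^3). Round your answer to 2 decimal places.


Step 1: Identify the formula: BD = dry mass / volume
Step 2: Substitute values: BD = 520.6 / 305.4
Step 3: BD = 1.7 g/cm^3

1.7


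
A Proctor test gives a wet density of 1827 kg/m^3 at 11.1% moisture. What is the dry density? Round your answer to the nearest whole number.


Step 1: Dry density = wet density / (1 + w/100)
Step 2: Dry density = 1827 / (1 + 11.1/100)
Step 3: Dry density = 1827 / 1.111
Step 4: Dry density = 1644 kg/m^3

1644


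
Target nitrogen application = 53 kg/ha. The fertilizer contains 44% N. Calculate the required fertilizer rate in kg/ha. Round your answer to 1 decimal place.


Step 1: Fertilizer rate = target N / (N content / 100)
Step 2: Rate = 53 / (44 / 100)
Step 3: Rate = 53 / 0.44
Step 4: Rate = 120.5 kg/ha

120.5


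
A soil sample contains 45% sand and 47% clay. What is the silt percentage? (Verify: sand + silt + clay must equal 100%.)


Step 1: sand + silt + clay = 100%
Step 2: silt = 100 - sand - clay
Step 3: silt = 100 - 45 - 47
Step 4: silt = 8%

8


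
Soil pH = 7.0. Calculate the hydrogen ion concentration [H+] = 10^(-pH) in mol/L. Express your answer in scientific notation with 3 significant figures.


Step 1: [H+] = 10^(-pH)
Step 2: [H+] = 10^(-7.0)
Step 3: [H+] = 1.00e-07 mol/L

1.00e-07


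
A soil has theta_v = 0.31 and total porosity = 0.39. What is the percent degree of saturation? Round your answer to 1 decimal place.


Step 1: S = 100 * theta_v / n
Step 2: S = 100 * 0.31 / 0.39
Step 3: S = 79.5%

79.5


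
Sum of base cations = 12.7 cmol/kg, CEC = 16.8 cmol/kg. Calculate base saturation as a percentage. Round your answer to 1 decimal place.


Step 1: BS = 100 * (sum of bases) / CEC
Step 2: BS = 100 * 12.7 / 16.8
Step 3: BS = 75.6%

75.6


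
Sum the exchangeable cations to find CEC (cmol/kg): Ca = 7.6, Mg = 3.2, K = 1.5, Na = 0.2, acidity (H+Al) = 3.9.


Step 1: CEC = Ca + Mg + K + Na + (H+Al)
Step 2: CEC = 7.6 + 3.2 + 1.5 + 0.2 + 3.9
Step 3: CEC = 16.4 cmol/kg

16.4


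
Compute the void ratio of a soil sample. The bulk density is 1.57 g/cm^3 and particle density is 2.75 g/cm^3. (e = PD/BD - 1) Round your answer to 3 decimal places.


Step 1: e = PD / BD - 1
Step 2: e = 2.75 / 1.57 - 1
Step 3: e = 1.75159 - 1
Step 4: e = 0.752

0.752


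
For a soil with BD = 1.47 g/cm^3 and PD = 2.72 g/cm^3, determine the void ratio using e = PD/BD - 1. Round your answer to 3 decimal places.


Step 1: e = PD / BD - 1
Step 2: e = 2.72 / 1.47 - 1
Step 3: e = 1.85034 - 1
Step 4: e = 0.85

0.85


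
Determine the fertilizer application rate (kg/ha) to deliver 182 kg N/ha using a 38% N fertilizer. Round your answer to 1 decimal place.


Step 1: Fertilizer rate = target N / (N content / 100)
Step 2: Rate = 182 / (38 / 100)
Step 3: Rate = 182 / 0.38
Step 4: Rate = 478.9 kg/ha

478.9


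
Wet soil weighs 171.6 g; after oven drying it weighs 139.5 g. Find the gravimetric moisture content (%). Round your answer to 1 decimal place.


Step 1: Water mass = wet - dry = 171.6 - 139.5 = 32.1 g
Step 2: w = 100 * water mass / dry mass
Step 3: w = 100 * 32.1 / 139.5 = 23.0%

23.0


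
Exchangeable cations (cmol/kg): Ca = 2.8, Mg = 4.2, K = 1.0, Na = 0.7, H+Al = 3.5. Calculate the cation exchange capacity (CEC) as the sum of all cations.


Step 1: CEC = Ca + Mg + K + Na + (H+Al)
Step 2: CEC = 2.8 + 4.2 + 1.0 + 0.7 + 3.5
Step 3: CEC = 12.2 cmol/kg

12.2


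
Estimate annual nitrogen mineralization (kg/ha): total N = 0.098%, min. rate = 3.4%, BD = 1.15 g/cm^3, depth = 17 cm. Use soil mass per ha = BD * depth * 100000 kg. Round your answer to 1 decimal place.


Step 1: Soil mass per ha = BD * depth * 100000 = 1.15 * 17 * 100000 = 1955000 kg
Step 2: Total N pool = soil mass * N%/100 = 1955000 * 0.098/100 = 1915.9 kg/ha
Step 3: N mineralized = N pool * rate%/100 = 1915.9 * 3.4/100 = 65.1 kg/ha/yr

65.1


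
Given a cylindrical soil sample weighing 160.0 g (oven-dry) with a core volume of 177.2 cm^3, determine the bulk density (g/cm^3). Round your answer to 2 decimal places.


Step 1: Identify the formula: BD = dry mass / volume
Step 2: Substitute values: BD = 160.0 / 177.2
Step 3: BD = 0.9 g/cm^3

0.9


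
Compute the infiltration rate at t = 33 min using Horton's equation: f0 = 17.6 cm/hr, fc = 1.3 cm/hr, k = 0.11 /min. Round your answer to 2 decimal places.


Step 1: f = fc + (f0 - fc) * exp(-k * t)
Step 2: exp(-0.11 * 33) = 0.026516
Step 3: f = 1.3 + (17.6 - 1.3) * 0.026516
Step 4: f = 1.3 + 16.3 * 0.026516
Step 5: f = 1.73 cm/hr

1.73


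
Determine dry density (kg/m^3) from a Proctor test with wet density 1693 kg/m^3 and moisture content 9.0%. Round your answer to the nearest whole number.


Step 1: Dry density = wet density / (1 + w/100)
Step 2: Dry density = 1693 / (1 + 9.0/100)
Step 3: Dry density = 1693 / 1.09
Step 4: Dry density = 1553 kg/m^3

1553


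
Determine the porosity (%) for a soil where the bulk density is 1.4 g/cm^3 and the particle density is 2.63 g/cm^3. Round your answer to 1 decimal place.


Step 1: Formula: n = 100 * (1 - BD / PD)
Step 2: n = 100 * (1 - 1.4 / 2.63)
Step 3: n = 100 * (1 - 0.53232)
Step 4: n = 46.8%

46.8


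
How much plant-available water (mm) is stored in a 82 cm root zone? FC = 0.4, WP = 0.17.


Step 1: Available water = (FC - WP) * depth * 10
Step 2: AW = (0.4 - 0.17) * 82 * 10
Step 3: AW = 0.23 * 82 * 10
Step 4: AW = 188.6 mm

188.6


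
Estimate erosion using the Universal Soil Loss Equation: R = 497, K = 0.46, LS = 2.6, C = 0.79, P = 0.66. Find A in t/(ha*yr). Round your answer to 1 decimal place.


Step 1: A = R * K * LS * C * P
Step 2: R * K = 497 * 0.46 = 228.62
Step 3: (R*K) * LS = 228.62 * 2.6 = 594.412
Step 4: * C * P = 594.412 * 0.79 * 0.66 = 309.9
Step 5: A = 309.9 t/(ha*yr)

309.9


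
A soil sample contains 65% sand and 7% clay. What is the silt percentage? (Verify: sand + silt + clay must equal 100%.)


Step 1: sand + silt + clay = 100%
Step 2: silt = 100 - sand - clay
Step 3: silt = 100 - 65 - 7
Step 4: silt = 28%

28


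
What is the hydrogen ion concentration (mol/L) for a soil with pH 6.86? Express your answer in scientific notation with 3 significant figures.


Step 1: [H+] = 10^(-pH)
Step 2: [H+] = 10^(-6.86)
Step 3: [H+] = 1.38e-07 mol/L

1.38e-07


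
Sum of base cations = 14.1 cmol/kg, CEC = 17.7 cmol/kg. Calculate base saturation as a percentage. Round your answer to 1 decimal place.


Step 1: BS = 100 * (sum of bases) / CEC
Step 2: BS = 100 * 14.1 / 17.7
Step 3: BS = 79.7%

79.7


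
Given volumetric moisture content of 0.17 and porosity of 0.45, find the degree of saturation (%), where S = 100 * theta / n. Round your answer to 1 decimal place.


Step 1: S = 100 * theta_v / n
Step 2: S = 100 * 0.17 / 0.45
Step 3: S = 37.8%

37.8


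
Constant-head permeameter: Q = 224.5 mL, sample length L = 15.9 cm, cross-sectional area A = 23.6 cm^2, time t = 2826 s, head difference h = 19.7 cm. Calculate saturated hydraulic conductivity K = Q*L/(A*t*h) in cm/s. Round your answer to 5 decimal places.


Step 1: K = Q * L / (A * t * h)
Step 2: Numerator = 224.5 * 15.9 = 3569.55
Step 3: Denominator = 23.6 * 2826 * 19.7 = 1313863.92
Step 4: K = 3569.55 / 1313863.92 = 0.00272 cm/s

0.00272


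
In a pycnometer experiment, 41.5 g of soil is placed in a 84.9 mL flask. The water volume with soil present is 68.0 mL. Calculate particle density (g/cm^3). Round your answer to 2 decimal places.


Step 1: Volume of solids = flask volume - water volume with soil
Step 2: V_solids = 84.9 - 68.0 = 16.9 mL
Step 3: Particle density = mass / V_solids = 41.5 / 16.9 = 2.46 g/cm^3

2.46


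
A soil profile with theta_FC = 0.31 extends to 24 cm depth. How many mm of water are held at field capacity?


Step 1: Water (mm) = theta_FC * depth (cm) * 10
Step 2: Water = 0.31 * 24 * 10
Step 3: Water = 74.4 mm

74.4


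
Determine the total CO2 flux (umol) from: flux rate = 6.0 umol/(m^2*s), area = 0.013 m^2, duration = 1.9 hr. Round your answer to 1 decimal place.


Step 1: Convert time to seconds: 1.9 hr * 3600 = 6840.0 s
Step 2: Total = flux * area * time_s
Step 3: Total = 6.0 * 0.013 * 6840.0
Step 4: Total = 533.5 umol

533.5


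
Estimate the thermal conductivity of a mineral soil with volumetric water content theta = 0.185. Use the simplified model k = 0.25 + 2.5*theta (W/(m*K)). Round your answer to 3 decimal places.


Step 1: k = 0.25 + 2.5 * theta
Step 2: k = 0.25 + 2.5 * 0.185
Step 3: k = 0.25 + 0.463
Step 4: k = 0.713 W/(m*K)

0.713


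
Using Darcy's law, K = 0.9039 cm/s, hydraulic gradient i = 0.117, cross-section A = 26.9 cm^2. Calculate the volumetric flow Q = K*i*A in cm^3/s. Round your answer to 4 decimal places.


Step 1: Apply Darcy's law: Q = K * i * A
Step 2: Q = 0.9039 * 0.117 * 26.9
Step 3: Q = 2.8448 cm^3/s

2.8448


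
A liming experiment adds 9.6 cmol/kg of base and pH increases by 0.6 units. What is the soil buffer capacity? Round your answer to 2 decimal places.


Step 1: BC = change in base / change in pH
Step 2: BC = 9.6 / 0.6
Step 3: BC = 16.0 cmol/(kg*pH unit)

16.0


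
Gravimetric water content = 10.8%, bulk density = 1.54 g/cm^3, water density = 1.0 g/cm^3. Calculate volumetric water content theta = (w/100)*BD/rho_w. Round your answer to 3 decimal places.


Step 1: theta = (w / 100) * BD / rho_w
Step 2: theta = (10.8 / 100) * 1.54 / 1.0
Step 3: theta = 0.108 * 1.54
Step 4: theta = 0.166

0.166


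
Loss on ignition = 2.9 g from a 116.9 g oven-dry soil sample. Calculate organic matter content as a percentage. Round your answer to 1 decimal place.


Step 1: OM% = 100 * LOI / sample mass
Step 2: OM = 100 * 2.9 / 116.9
Step 3: OM = 2.5%

2.5


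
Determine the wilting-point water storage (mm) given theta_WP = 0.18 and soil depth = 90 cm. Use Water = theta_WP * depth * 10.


Step 1: Water (mm) = theta_WP * depth * 10
Step 2: Water = 0.18 * 90 * 10
Step 3: Water = 162.0 mm

162.0


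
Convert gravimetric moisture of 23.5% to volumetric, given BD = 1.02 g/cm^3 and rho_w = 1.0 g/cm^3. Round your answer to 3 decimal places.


Step 1: theta = (w / 100) * BD / rho_w
Step 2: theta = (23.5 / 100) * 1.02 / 1.0
Step 3: theta = 0.235 * 1.02
Step 4: theta = 0.24

0.24


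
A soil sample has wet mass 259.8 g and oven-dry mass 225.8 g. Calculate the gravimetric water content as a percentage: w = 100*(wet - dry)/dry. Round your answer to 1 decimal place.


Step 1: Water mass = wet - dry = 259.8 - 225.8 = 34.0 g
Step 2: w = 100 * water mass / dry mass
Step 3: w = 100 * 34.0 / 225.8 = 15.1%

15.1


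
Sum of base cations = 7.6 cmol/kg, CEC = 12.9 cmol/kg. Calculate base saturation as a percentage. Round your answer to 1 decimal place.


Step 1: BS = 100 * (sum of bases) / CEC
Step 2: BS = 100 * 7.6 / 12.9
Step 3: BS = 58.9%

58.9


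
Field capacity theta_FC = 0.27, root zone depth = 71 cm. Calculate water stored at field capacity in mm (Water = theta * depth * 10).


Step 1: Water (mm) = theta_FC * depth (cm) * 10
Step 2: Water = 0.27 * 71 * 10
Step 3: Water = 191.7 mm

191.7


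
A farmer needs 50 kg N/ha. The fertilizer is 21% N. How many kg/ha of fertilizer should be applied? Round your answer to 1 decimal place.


Step 1: Fertilizer rate = target N / (N content / 100)
Step 2: Rate = 50 / (21 / 100)
Step 3: Rate = 50 / 0.21
Step 4: Rate = 238.1 kg/ha

238.1


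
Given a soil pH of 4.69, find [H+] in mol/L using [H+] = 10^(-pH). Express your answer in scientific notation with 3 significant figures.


Step 1: [H+] = 10^(-pH)
Step 2: [H+] = 10^(-4.69)
Step 3: [H+] = 2.04e-05 mol/L

2.04e-05


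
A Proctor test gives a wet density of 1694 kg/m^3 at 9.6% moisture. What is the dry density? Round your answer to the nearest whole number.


Step 1: Dry density = wet density / (1 + w/100)
Step 2: Dry density = 1694 / (1 + 9.6/100)
Step 3: Dry density = 1694 / 1.096
Step 4: Dry density = 1546 kg/m^3

1546


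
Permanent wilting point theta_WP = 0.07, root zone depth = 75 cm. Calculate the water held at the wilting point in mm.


Step 1: Water (mm) = theta_WP * depth * 10
Step 2: Water = 0.07 * 75 * 10
Step 3: Water = 52.5 mm

52.5


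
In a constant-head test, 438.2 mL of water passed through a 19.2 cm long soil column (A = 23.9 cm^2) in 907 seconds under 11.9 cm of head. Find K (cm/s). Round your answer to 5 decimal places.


Step 1: K = Q * L / (A * t * h)
Step 2: Numerator = 438.2 * 19.2 = 8413.44
Step 3: Denominator = 23.9 * 907 * 11.9 = 257959.87
Step 4: K = 8413.44 / 257959.87 = 0.03262 cm/s

0.03262


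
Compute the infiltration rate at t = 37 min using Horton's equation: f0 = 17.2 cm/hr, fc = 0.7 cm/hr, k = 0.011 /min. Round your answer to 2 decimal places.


Step 1: f = fc + (f0 - fc) * exp(-k * t)
Step 2: exp(-0.011 * 37) = 0.665644
Step 3: f = 0.7 + (17.2 - 0.7) * 0.665644
Step 4: f = 0.7 + 16.5 * 0.665644
Step 5: f = 11.68 cm/hr

11.68


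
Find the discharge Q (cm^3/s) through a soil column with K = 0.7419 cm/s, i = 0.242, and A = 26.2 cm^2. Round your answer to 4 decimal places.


Step 1: Apply Darcy's law: Q = K * i * A
Step 2: Q = 0.7419 * 0.242 * 26.2
Step 3: Q = 4.7039 cm^3/s

4.7039


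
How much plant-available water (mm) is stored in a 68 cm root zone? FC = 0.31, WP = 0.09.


Step 1: Available water = (FC - WP) * depth * 10
Step 2: AW = (0.31 - 0.09) * 68 * 10
Step 3: AW = 0.22 * 68 * 10
Step 4: AW = 149.6 mm

149.6


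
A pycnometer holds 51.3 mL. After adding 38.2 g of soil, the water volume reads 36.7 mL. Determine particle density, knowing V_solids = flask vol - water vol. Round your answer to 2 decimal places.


Step 1: Volume of solids = flask volume - water volume with soil
Step 2: V_solids = 51.3 - 36.7 = 14.6 mL
Step 3: Particle density = mass / V_solids = 38.2 / 14.6 = 2.62 g/cm^3

2.62


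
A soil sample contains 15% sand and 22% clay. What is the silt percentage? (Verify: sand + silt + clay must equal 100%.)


Step 1: sand + silt + clay = 100%
Step 2: silt = 100 - sand - clay
Step 3: silt = 100 - 15 - 22
Step 4: silt = 63%

63


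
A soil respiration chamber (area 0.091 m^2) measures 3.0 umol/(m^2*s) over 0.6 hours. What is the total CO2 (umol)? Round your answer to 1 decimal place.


Step 1: Convert time to seconds: 0.6 hr * 3600 = 2160.0 s
Step 2: Total = flux * area * time_s
Step 3: Total = 3.0 * 0.091 * 2160.0
Step 4: Total = 589.7 umol

589.7


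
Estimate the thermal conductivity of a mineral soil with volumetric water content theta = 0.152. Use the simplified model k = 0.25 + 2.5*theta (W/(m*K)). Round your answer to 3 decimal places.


Step 1: k = 0.25 + 2.5 * theta
Step 2: k = 0.25 + 2.5 * 0.152
Step 3: k = 0.25 + 0.38
Step 4: k = 0.63 W/(m*K)

0.63


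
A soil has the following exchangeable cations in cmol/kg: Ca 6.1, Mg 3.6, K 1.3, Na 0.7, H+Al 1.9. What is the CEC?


Step 1: CEC = Ca + Mg + K + Na + (H+Al)
Step 2: CEC = 6.1 + 3.6 + 1.3 + 0.7 + 1.9
Step 3: CEC = 13.6 cmol/kg

13.6


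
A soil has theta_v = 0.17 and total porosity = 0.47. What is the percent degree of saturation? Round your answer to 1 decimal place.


Step 1: S = 100 * theta_v / n
Step 2: S = 100 * 0.17 / 0.47
Step 3: S = 36.2%

36.2


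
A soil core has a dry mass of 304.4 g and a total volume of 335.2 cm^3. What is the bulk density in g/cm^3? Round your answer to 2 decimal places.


Step 1: Identify the formula: BD = dry mass / volume
Step 2: Substitute values: BD = 304.4 / 335.2
Step 3: BD = 0.91 g/cm^3

0.91


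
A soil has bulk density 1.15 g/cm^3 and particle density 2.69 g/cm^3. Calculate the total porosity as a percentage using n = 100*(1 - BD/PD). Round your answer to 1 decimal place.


Step 1: Formula: n = 100 * (1 - BD / PD)
Step 2: n = 100 * (1 - 1.15 / 2.69)
Step 3: n = 100 * (1 - 0.42751)
Step 4: n = 57.2%

57.2


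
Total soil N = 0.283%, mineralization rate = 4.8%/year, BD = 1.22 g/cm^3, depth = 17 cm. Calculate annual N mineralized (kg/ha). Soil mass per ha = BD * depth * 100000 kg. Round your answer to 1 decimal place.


Step 1: Soil mass per ha = BD * depth * 100000 = 1.22 * 17 * 100000 = 2074000 kg
Step 2: Total N pool = soil mass * N%/100 = 2074000 * 0.283/100 = 5869.42 kg/ha
Step 3: N mineralized = N pool * rate%/100 = 5869.42 * 4.8/100 = 281.7 kg/ha/yr

281.7


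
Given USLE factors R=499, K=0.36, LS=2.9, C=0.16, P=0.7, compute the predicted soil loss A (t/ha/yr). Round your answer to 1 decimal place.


Step 1: A = R * K * LS * C * P
Step 2: R * K = 499 * 0.36 = 179.64
Step 3: (R*K) * LS = 179.64 * 2.9 = 520.956
Step 4: * C * P = 520.956 * 0.16 * 0.7 = 58.3
Step 5: A = 58.3 t/(ha*yr)

58.3


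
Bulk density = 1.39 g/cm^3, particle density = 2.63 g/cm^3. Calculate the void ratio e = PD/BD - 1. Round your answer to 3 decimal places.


Step 1: e = PD / BD - 1
Step 2: e = 2.63 / 1.39 - 1
Step 3: e = 1.89209 - 1
Step 4: e = 0.892

0.892


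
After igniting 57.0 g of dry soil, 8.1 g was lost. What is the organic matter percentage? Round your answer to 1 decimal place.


Step 1: OM% = 100 * LOI / sample mass
Step 2: OM = 100 * 8.1 / 57.0
Step 3: OM = 14.2%

14.2


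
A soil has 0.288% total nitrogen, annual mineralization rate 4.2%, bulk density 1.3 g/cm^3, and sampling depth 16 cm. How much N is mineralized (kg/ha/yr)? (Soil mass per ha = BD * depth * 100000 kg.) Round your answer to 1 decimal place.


Step 1: Soil mass per ha = BD * depth * 100000 = 1.3 * 16 * 100000 = 2080000 kg
Step 2: Total N pool = soil mass * N%/100 = 2080000 * 0.288/100 = 5990.4 kg/ha
Step 3: N mineralized = N pool * rate%/100 = 5990.4 * 4.2/100 = 251.6 kg/ha/yr

251.6


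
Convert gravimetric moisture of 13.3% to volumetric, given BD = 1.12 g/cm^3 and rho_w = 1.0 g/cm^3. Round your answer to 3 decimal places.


Step 1: theta = (w / 100) * BD / rho_w
Step 2: theta = (13.3 / 100) * 1.12 / 1.0
Step 3: theta = 0.133 * 1.12
Step 4: theta = 0.149

0.149


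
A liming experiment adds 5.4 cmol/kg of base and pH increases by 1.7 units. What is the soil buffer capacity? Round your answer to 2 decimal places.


Step 1: BC = change in base / change in pH
Step 2: BC = 5.4 / 1.7
Step 3: BC = 3.18 cmol/(kg*pH unit)

3.18


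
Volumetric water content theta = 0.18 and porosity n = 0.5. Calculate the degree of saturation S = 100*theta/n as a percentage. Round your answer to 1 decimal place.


Step 1: S = 100 * theta_v / n
Step 2: S = 100 * 0.18 / 0.5
Step 3: S = 36.0%

36.0


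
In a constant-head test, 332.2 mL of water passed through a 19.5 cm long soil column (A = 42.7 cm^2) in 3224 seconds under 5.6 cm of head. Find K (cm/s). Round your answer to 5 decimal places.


Step 1: K = Q * L / (A * t * h)
Step 2: Numerator = 332.2 * 19.5 = 6477.9
Step 3: Denominator = 42.7 * 3224 * 5.6 = 770922.88
Step 4: K = 6477.9 / 770922.88 = 0.0084 cm/s

0.0084


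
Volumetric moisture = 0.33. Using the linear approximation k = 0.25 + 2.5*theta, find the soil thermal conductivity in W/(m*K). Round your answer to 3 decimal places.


Step 1: k = 0.25 + 2.5 * theta
Step 2: k = 0.25 + 2.5 * 0.33
Step 3: k = 0.25 + 0.825
Step 4: k = 1.075 W/(m*K)

1.075


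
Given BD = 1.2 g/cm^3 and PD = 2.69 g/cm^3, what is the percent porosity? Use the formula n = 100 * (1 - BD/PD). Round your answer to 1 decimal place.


Step 1: Formula: n = 100 * (1 - BD / PD)
Step 2: n = 100 * (1 - 1.2 / 2.69)
Step 3: n = 100 * (1 - 0.4461)
Step 4: n = 55.4%

55.4


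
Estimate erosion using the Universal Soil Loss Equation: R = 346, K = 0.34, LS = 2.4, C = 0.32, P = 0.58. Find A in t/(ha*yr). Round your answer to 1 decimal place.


Step 1: A = R * K * LS * C * P
Step 2: R * K = 346 * 0.34 = 117.64
Step 3: (R*K) * LS = 117.64 * 2.4 = 282.336
Step 4: * C * P = 282.336 * 0.32 * 0.58 = 52.4
Step 5: A = 52.4 t/(ha*yr)

52.4


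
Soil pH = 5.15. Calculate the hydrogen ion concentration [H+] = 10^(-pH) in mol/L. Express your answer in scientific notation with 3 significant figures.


Step 1: [H+] = 10^(-pH)
Step 2: [H+] = 10^(-5.15)
Step 3: [H+] = 7.08e-06 mol/L

7.08e-06


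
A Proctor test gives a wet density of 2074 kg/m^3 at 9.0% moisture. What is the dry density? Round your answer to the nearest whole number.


Step 1: Dry density = wet density / (1 + w/100)
Step 2: Dry density = 2074 / (1 + 9.0/100)
Step 3: Dry density = 2074 / 1.09
Step 4: Dry density = 1903 kg/m^3

1903


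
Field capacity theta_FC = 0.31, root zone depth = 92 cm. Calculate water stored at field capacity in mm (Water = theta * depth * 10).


Step 1: Water (mm) = theta_FC * depth (cm) * 10
Step 2: Water = 0.31 * 92 * 10
Step 3: Water = 285.2 mm

285.2


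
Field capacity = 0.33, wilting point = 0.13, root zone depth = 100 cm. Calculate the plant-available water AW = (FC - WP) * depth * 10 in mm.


Step 1: Available water = (FC - WP) * depth * 10
Step 2: AW = (0.33 - 0.13) * 100 * 10
Step 3: AW = 0.2 * 100 * 10
Step 4: AW = 200.0 mm

200.0


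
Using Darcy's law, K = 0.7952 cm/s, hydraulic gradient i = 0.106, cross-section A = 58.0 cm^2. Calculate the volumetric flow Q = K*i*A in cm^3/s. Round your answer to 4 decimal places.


Step 1: Apply Darcy's law: Q = K * i * A
Step 2: Q = 0.7952 * 0.106 * 58.0
Step 3: Q = 4.8889 cm^3/s

4.8889


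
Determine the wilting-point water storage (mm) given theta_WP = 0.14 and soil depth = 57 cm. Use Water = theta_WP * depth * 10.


Step 1: Water (mm) = theta_WP * depth * 10
Step 2: Water = 0.14 * 57 * 10
Step 3: Water = 79.8 mm

79.8


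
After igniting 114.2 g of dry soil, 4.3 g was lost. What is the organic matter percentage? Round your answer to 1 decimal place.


Step 1: OM% = 100 * LOI / sample mass
Step 2: OM = 100 * 4.3 / 114.2
Step 3: OM = 3.8%

3.8


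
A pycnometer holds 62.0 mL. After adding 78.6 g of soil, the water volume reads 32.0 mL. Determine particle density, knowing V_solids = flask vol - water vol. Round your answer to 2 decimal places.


Step 1: Volume of solids = flask volume - water volume with soil
Step 2: V_solids = 62.0 - 32.0 = 30.0 mL
Step 3: Particle density = mass / V_solids = 78.6 / 30.0 = 2.62 g/cm^3

2.62


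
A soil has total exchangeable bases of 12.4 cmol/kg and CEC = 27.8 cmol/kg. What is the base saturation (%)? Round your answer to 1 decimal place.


Step 1: BS = 100 * (sum of bases) / CEC
Step 2: BS = 100 * 12.4 / 27.8
Step 3: BS = 44.6%

44.6


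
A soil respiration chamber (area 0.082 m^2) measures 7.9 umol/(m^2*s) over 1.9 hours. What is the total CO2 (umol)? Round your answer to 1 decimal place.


Step 1: Convert time to seconds: 1.9 hr * 3600 = 6840.0 s
Step 2: Total = flux * area * time_s
Step 3: Total = 7.9 * 0.082 * 6840.0
Step 4: Total = 4431.0 umol

4431.0


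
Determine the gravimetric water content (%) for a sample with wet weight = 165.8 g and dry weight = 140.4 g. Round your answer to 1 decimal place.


Step 1: Water mass = wet - dry = 165.8 - 140.4 = 25.4 g
Step 2: w = 100 * water mass / dry mass
Step 3: w = 100 * 25.4 / 140.4 = 18.1%

18.1


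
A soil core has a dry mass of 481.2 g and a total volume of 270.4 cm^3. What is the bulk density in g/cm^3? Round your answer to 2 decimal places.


Step 1: Identify the formula: BD = dry mass / volume
Step 2: Substitute values: BD = 481.2 / 270.4
Step 3: BD = 1.78 g/cm^3

1.78


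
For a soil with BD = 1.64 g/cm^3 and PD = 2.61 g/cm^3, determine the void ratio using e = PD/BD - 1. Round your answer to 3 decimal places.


Step 1: e = PD / BD - 1
Step 2: e = 2.61 / 1.64 - 1
Step 3: e = 1.59146 - 1
Step 4: e = 0.591

0.591


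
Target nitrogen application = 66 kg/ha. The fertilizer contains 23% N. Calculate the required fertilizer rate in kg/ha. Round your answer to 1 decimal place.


Step 1: Fertilizer rate = target N / (N content / 100)
Step 2: Rate = 66 / (23 / 100)
Step 3: Rate = 66 / 0.23
Step 4: Rate = 287.0 kg/ha

287.0


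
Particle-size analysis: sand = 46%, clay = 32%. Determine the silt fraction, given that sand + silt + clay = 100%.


Step 1: sand + silt + clay = 100%
Step 2: silt = 100 - sand - clay
Step 3: silt = 100 - 46 - 32
Step 4: silt = 22%

22


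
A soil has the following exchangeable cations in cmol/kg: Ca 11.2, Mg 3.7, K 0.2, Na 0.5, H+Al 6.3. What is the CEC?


Step 1: CEC = Ca + Mg + K + Na + (H+Al)
Step 2: CEC = 11.2 + 3.7 + 0.2 + 0.5 + 6.3
Step 3: CEC = 21.9 cmol/kg

21.9


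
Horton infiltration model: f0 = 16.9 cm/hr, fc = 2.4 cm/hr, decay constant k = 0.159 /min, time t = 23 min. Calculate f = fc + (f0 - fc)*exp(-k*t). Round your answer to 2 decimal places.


Step 1: f = fc + (f0 - fc) * exp(-k * t)
Step 2: exp(-0.159 * 23) = 0.02581
Step 3: f = 2.4 + (16.9 - 2.4) * 0.02581
Step 4: f = 2.4 + 14.5 * 0.02581
Step 5: f = 2.77 cm/hr

2.77


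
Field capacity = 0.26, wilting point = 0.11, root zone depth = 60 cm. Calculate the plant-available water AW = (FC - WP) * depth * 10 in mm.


Step 1: Available water = (FC - WP) * depth * 10
Step 2: AW = (0.26 - 0.11) * 60 * 10
Step 3: AW = 0.15 * 60 * 10
Step 4: AW = 90.0 mm

90.0


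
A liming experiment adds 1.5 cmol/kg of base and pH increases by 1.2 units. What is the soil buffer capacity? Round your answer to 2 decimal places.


Step 1: BC = change in base / change in pH
Step 2: BC = 1.5 / 1.2
Step 3: BC = 1.25 cmol/(kg*pH unit)

1.25


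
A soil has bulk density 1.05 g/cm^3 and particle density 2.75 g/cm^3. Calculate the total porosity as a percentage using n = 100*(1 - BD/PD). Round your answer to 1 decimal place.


Step 1: Formula: n = 100 * (1 - BD / PD)
Step 2: n = 100 * (1 - 1.05 / 2.75)
Step 3: n = 100 * (1 - 0.38182)
Step 4: n = 61.8%

61.8


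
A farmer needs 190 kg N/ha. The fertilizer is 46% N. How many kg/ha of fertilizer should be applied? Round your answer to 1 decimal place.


Step 1: Fertilizer rate = target N / (N content / 100)
Step 2: Rate = 190 / (46 / 100)
Step 3: Rate = 190 / 0.46
Step 4: Rate = 413.0 kg/ha

413.0


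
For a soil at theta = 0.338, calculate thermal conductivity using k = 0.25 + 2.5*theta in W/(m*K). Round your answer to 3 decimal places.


Step 1: k = 0.25 + 2.5 * theta
Step 2: k = 0.25 + 2.5 * 0.338
Step 3: k = 0.25 + 0.845
Step 4: k = 1.095 W/(m*K)

1.095


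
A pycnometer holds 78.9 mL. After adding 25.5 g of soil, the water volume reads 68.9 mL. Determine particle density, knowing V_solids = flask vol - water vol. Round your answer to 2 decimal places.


Step 1: Volume of solids = flask volume - water volume with soil
Step 2: V_solids = 78.9 - 68.9 = 10.0 mL
Step 3: Particle density = mass / V_solids = 25.5 / 10.0 = 2.55 g/cm^3

2.55


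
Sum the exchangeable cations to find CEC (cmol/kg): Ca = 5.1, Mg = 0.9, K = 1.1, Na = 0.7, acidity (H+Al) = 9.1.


Step 1: CEC = Ca + Mg + K + Na + (H+Al)
Step 2: CEC = 5.1 + 0.9 + 1.1 + 0.7 + 9.1
Step 3: CEC = 16.9 cmol/kg

16.9


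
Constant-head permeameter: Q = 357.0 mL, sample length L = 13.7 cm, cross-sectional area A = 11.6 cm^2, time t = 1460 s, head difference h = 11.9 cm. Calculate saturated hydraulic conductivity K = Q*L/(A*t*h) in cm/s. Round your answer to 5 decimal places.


Step 1: K = Q * L / (A * t * h)
Step 2: Numerator = 357.0 * 13.7 = 4890.9
Step 3: Denominator = 11.6 * 1460 * 11.9 = 201538.4
Step 4: K = 4890.9 / 201538.4 = 0.02427 cm/s

0.02427


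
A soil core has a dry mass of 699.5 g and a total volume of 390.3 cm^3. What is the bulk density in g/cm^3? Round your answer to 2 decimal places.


Step 1: Identify the formula: BD = dry mass / volume
Step 2: Substitute values: BD = 699.5 / 390.3
Step 3: BD = 1.79 g/cm^3

1.79


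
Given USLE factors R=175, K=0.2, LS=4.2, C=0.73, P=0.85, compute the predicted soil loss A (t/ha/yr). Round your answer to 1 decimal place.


Step 1: A = R * K * LS * C * P
Step 2: R * K = 175 * 0.2 = 35.0
Step 3: (R*K) * LS = 35.0 * 4.2 = 147.0
Step 4: * C * P = 147.0 * 0.73 * 0.85 = 91.2
Step 5: A = 91.2 t/(ha*yr)

91.2


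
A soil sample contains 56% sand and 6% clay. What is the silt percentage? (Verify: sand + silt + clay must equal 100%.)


Step 1: sand + silt + clay = 100%
Step 2: silt = 100 - sand - clay
Step 3: silt = 100 - 56 - 6
Step 4: silt = 38%

38


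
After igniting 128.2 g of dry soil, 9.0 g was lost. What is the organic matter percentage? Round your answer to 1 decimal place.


Step 1: OM% = 100 * LOI / sample mass
Step 2: OM = 100 * 9.0 / 128.2
Step 3: OM = 7.0%

7.0


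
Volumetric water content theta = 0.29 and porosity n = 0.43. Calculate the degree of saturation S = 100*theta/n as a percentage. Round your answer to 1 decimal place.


Step 1: S = 100 * theta_v / n
Step 2: S = 100 * 0.29 / 0.43
Step 3: S = 67.4%

67.4


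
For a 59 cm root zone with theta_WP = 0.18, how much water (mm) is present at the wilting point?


Step 1: Water (mm) = theta_WP * depth * 10
Step 2: Water = 0.18 * 59 * 10
Step 3: Water = 106.2 mm

106.2


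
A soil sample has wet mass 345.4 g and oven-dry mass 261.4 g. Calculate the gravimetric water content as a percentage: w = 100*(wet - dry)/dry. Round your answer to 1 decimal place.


Step 1: Water mass = wet - dry = 345.4 - 261.4 = 84.0 g
Step 2: w = 100 * water mass / dry mass
Step 3: w = 100 * 84.0 / 261.4 = 32.1%

32.1
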